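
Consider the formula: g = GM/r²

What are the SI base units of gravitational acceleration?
Units of each symbol in g = GM/r²:
  G (gravitational constant): m³/(kg·s²)
  M (mass): kg
  r (distance): m  → to the power 2 in the denominator, contributes 1/m²

Multiplying the contributions: [m³/(kg·s²)] · [kg] · [1/m²]
Adding exponents of each base unit: m: 1, s: -2
SI base units of gravitational acceleration: m/s²

Answer: m/s²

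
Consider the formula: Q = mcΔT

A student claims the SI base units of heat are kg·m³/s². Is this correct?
Units of each symbol in Q = mcΔT:
  m (mass): kg
  c (specific heat capacity, in J/(kg·K)): m²/(s²·K)
  ΔT (temperature change): K

Multiplying the contributions: [kg] · [m²/(s²·K)] · [K]
Adding exponents of each base unit: kg: 1, m: 2, s: -2
SI base units of heat: kg·m²/s²

The claimed units kg·m³/s² (exponents kg: 1, m: 3, s: -2) do not match the derived units kg·m²/s² (exponents kg: 1, m: 2, s: -2), so the claim is incorrect.

Answer: No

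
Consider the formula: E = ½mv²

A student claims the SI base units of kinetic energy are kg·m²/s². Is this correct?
Units of each symbol in E = ½mv²:
  m (mass): kg
  v (speed): m/s  → to the power 2, contributes m²/s²
  The factor ½ is dimensionless.

Multiplying the contributions: [kg] · [m²/s²]
Adding exponents of each base unit: kg: 1, m: 2, s: -2
SI base units of kinetic energy: kg·m²/s²

The claimed units kg·m²/s² match the derived units, so the claim is correct.

Answer: Yes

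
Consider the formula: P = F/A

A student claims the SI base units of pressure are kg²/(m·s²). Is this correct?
Units of each symbol in P = F/A:
  F (force): kg·m/s²
  A (area): m²  → in the denominator, contributes 1/m²

Multiplying the contributions: [kg·m/s²] · [1/m²]
Adding exponents of each base unit: kg: 1, m: -1, s: -2
SI base units of pressure: kg/(m·s²)

The claimed units kg²/(m·s²) (exponents kg: 2, m: -1, s: -2) do not match the derived units kg/(m·s²) (exponents kg: 1, m: -1, s: -2), so the claim is incorrect.

Answer: No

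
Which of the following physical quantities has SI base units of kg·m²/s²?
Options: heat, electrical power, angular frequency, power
Checking the SI base units of each option:
  heat (Q = mcΔT): kg·m²/s²  ✓ matches
  electrical power (P = IV): kg·m²/s³  ✗
  angular frequency (ω = 2πf): 1/s  ✗
  power (P = W/t): kg·m²/s³  ✗

Only heat has units kg·m²/s².

Answer: heat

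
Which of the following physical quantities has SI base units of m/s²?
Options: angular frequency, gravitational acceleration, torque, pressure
Checking the SI base units of each option:
  angular frequency (ω = 2πf): 1/s  ✗
  gravitational acceleration (g = GM/r²): m/s²  ✓ matches
  torque (τ = Fr): kg·m²/s²  ✗
  pressure (P = F/A): kg/(m·s²)  ✗

Only gravitational acceleration has units m/s².

Answer: gravitational acceleration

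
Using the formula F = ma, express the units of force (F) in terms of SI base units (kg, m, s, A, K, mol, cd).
Units of each symbol in F = ma:
  m (mass): kg
  a (acceleration): m/s²

Multiplying the contributions: [kg] · [m/s²]
Adding exponents of each base unit: kg: 1, m: 1, s: -2
SI base units of force: kg·m/s²

Answer: kg·m/s²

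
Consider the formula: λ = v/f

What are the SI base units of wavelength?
Units of each symbol in λ = v/f:
  v (wave speed): m/s
  f (frequency): 1/s  → in the denominator, contributes s

Multiplying the contributions: [m/s] · [s]
Adding exponents of each base unit: m: 1
SI base units of wavelength: m

Answer: m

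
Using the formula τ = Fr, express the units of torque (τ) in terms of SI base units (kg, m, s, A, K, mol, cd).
Units of each symbol in τ = Fr:
  F (force): kg·m/s²
  r (lever arm): m

Multiplying the contributions: [kg·m/s²] · [m]
Adding exponents of each base unit: kg: 1, m: 2, s: -2
SI base units of torque: kg·m²/s²

Answer: kg·m²/s²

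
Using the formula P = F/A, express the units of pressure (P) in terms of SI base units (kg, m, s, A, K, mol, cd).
Units of each symbol in P = F/A:
  F (force): kg·m/s²
  A (area): m²  → in the denominator, contributes 1/m²

Multiplying the contributions: [kg·m/s²] · [1/m²]
Adding exponents of each base unit: kg: 1, m: -1, s: -2
SI base units of pressure: kg/(m·s²)

Answer: kg/(m·s²)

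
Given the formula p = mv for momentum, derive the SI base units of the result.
Units of each symbol in p = mv:
  m (mass): kg
  v (velocity): m/s

Multiplying the contributions: [kg] · [m/s]
Adding exponents of each base unit: kg: 1, m: 1, s: -1
SI base units of momentum: kg·m/s

Answer: kg·m/s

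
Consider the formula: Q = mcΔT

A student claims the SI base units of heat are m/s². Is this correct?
Units of each symbol in Q = mcΔT:
  m (mass): kg
  c (specific heat capacity, in J/(kg·K)): m²/(s²·K)
  ΔT (temperature change): K

Multiplying the contributions: [kg] · [m²/(s²·K)] · [K]
Adding exponents of each base unit: kg: 1, m: 2, s: -2
SI base units of heat: kg·m²/s²

The claimed units m/s² (exponents m: 1, s: -2) do not match the derived units kg·m²/s² (exponents kg: 1, m: 2, s: -2), so the claim is incorrect.

Answer: No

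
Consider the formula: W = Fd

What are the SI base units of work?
Units of each symbol in W = Fd:
  F (force): kg·m/s²
  d (displacement): m

Multiplying the contributions: [kg·m/s²] · [m]
Adding exponents of each base unit: kg: 1, m: 2, s: -2
SI base units of work: kg·m²/s²

Answer: kg·m²/s²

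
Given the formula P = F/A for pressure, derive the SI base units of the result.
Units of each symbol in P = F/A:
  F (force): kg·m/s²
  A (area): m²  → in the denominator, contributes 1/m²

Multiplying the contributions: [kg·m/s²] · [1/m²]
Adding exponents of each base unit: kg: 1, m: -1, s: -2
SI base units of pressure: kg/(m·s²)

Answer: kg/(m·s²)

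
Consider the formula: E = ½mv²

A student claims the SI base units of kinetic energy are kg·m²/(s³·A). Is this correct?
Units of each symbol in E = ½mv²:
  m (mass): kg
  v (speed): m/s  → to the power 2, contributes m²/s²
  The factor ½ is dimensionless.

Multiplying the contributions: [kg] · [m²/s²]
Adding exponents of each base unit: kg: 1, m: 2, s: -2
SI base units of kinetic energy: kg·m²/s²

The claimed units kg·m²/(s³·A) (exponents kg: 1, m: 2, s: -3, A: -1) do not match the derived units kg·m²/s² (exponents kg: 1, m: 2, s: -2), so the claim is incorrect.

Answer: No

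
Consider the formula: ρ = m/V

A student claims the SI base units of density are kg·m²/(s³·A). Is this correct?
Units of each symbol in ρ = m/V:
  m (mass): kg
  V (volume): m³  → in the denominator, contributes 1/m³

Multiplying the contributions: [kg] · [1/m³]
Adding exponents of each base unit: kg: 1, m: -3
SI base units of density: kg/m³

The claimed units kg·m²/(s³·A) (exponents kg: 1, m: 2, s: -3, A: -1) do not match the derived units kg/m³ (exponents kg: 1, m: -3), so the claim is incorrect.

Answer: No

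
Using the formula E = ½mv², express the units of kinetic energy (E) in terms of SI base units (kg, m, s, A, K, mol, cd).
Units of each symbol in E = ½mv²:
  m (mass): kg
  v (speed): m/s  → to the power 2, contributes m²/s²
  The factor ½ is dimensionless.

Multiplying the contributions: [kg] · [m²/s²]
Adding exponents of each base unit: kg: 1, m: 2, s: -2
SI base units of kinetic energy: kg·m²/s²

Answer: kg·m²/s²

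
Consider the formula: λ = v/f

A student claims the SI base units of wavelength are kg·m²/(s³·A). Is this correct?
Units of each symbol in λ = v/f:
  v (wave speed): m/s
  f (frequency): 1/s  → in the denominator, contributes s

Multiplying the contributions: [m/s] · [s]
Adding exponents of each base unit: m: 1
SI base units of wavelength: m

The claimed units kg·m²/(s³·A) (exponents kg: 1, m: 2, s: -3, A: -1) do not match the derived units m (exponents m: 1), so the claim is incorrect.

Answer: No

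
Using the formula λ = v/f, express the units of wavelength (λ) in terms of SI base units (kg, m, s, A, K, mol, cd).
Units of each symbol in λ = v/f:
  v (wave speed): m/s
  f (frequency): 1/s  → in the denominator, contributes s

Multiplying the contributions: [m/s] · [s]
Adding exponents of each base unit: m: 1
SI base units of wavelength: m

Answer: m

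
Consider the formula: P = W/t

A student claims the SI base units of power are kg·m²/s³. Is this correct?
Units of each symbol in P = W/t:
  W (work): kg·m²/s²
  t (time): s  → in the denominator, contributes 1/s

Multiplying the contributions: [kg·m²/s²] · [1/s]
Adding exponents of each base unit: kg: 1, m: 2, s: -3
SI base units of power: kg·m²/s³

The claimed units kg·m²/s³ match the derived units, so the claim is correct.

Answer: Yes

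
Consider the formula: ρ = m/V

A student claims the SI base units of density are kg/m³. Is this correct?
Units of each symbol in ρ = m/V:
  m (mass): kg
  V (volume): m³  → in the denominator, contributes 1/m³

Multiplying the contributions: [kg] · [1/m³]
Adding exponents of each base unit: kg: 1, m: -3
SI base units of density: kg/m³

The claimed units kg/m³ match the derived units, so the claim is correct.

Answer: Yes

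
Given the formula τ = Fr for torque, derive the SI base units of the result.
Units of each symbol in τ = Fr:
  F (force): kg·m/s²
  r (lever arm): m

Multiplying the contributions: [kg·m/s²] · [m]
Adding exponents of each base unit: kg: 1, m: 2, s: -2
SI base units of torque: kg·m²/s²

Answer: kg·m²/s²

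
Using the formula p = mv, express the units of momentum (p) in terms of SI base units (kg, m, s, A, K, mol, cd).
Units of each symbol in p = mv:
  m (mass): kg
  v (velocity): m/s

Multiplying the contributions: [kg] · [m/s]
Adding exponents of each base unit: kg: 1, m: 1, s: -1
SI base units of momentum: kg·m/s

Answer: kg·m/s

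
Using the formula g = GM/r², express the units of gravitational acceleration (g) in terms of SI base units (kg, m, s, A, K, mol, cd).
Units of each symbol in g = GM/r²:
  G (gravitational constant): m³/(kg·s²)
  M (mass): kg
  r (distance): m  → to the power 2 in the denominator, contributes 1/m²

Multiplying the contributions: [m³/(kg·s²)] · [kg] · [1/m²]
Adding exponents of each base unit: m: 1, s: -2
SI base units of gravitational acceleration: m/s²

Answer: m/s²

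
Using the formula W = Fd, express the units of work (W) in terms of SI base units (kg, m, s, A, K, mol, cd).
Units of each symbol in W = Fd:
  F (force): kg·m/s²
  d (displacement): m

Multiplying the contributions: [kg·m/s²] · [m]
Adding exponents of each base unit: kg: 1, m: 2, s: -2
SI base units of work: kg·m²/s²

Answer: kg·m²/s²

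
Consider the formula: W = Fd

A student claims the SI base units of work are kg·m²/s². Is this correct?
Units of each symbol in W = Fd:
  F (force): kg·m/s²
  d (displacement): m

Multiplying the contributions: [kg·m/s²] · [m]
Adding exponents of each base unit: kg: 1, m: 2, s: -2
SI base units of work: kg·m²/s²

The claimed units kg·m²/s² match the derived units, so the claim is correct.

Answer: Yes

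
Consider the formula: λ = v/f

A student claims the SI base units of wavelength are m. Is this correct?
Units of each symbol in λ = v/f:
  v (wave speed): m/s
  f (frequency): 1/s  → in the denominator, contributes s

Multiplying the contributions: [m/s] · [s]
Adding exponents of each base unit: m: 1
SI base units of wavelength: m

The claimed units m match the derived units, so the claim is correct.

Answer: Yes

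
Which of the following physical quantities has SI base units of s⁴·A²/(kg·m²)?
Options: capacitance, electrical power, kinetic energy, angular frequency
Checking the SI base units of each option:
  capacitance (C = Q/V): s⁴·A²/(kg·m²)  ✓ matches
  electrical power (P = IV): kg·m²/s³  ✗
  kinetic energy (E = ½mv²): kg·m²/s²  ✗
  angular frequency (ω = 2πf): 1/s  ✗

Only capacitance has units s⁴·A²/(kg·m²).

Answer: capacitance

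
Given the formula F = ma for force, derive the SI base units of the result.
Units of each symbol in F = ma:
  m (mass): kg
  a (acceleration): m/s²

Multiplying the contributions: [kg] · [m/s²]
Adding exponents of each base unit: kg: 1, m: 1, s: -2
SI base units of force: kg·m/s²

Answer: kg·m/s²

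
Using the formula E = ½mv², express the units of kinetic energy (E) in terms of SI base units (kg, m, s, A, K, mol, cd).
Units of each symbol in E = ½mv²:
  m (mass): kg
  v (speed): m/s  → to the power 2, contributes m²/s²
  The factor ½ is dimensionless.

Multiplying the contributions: [kg] · [m²/s²]
Adding exponents of each base unit: kg: 1, m: 2, s: -2
SI base units of kinetic energy: kg·m²/s²

Answer: kg·m²/s²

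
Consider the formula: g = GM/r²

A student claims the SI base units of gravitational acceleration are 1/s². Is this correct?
Units of each symbol in g = GM/r²:
  G (gravitational constant): m³/(kg·s²)
  M (mass): kg
  r (distance): m  → to the power 2 in the denominator, contributes 1/m²

Multiplying the contributions: [m³/(kg·s²)] · [kg] · [1/m²]
Adding exponents of each base unit: m: 1, s: -2
SI base units of gravitational acceleration: m/s²

The claimed units 1/s² (exponents s: -2) do not match the derived units m/s² (exponents m: 1, s: -2), so the claim is incorrect.

Answer: No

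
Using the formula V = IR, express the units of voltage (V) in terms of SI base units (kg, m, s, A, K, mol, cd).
Units of each symbol in V = IR:
  I (current): A
  R (resistance, in ohms): kg·m²/(s³·A²)

Multiplying the contributions: [A] · [kg·m²/(s³·A²)]
Adding exponents of each base unit: kg: 1, m: 2, s: -3, A: -1
SI base units of voltage: kg·m²/(s³·A)

Answer: kg·m²/(s³·A)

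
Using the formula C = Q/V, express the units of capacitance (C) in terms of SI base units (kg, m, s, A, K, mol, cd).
Units of each symbol in C = Q/V:
  Q (charge, in coulombs): s·A
  V (voltage, in volts): kg·m²/(s³·A)  → in the denominator, contributes s³·A/(kg·m²)

Multiplying the contributions: [s·A] · [s³·A/(kg·m²)]
Adding exponents of each base unit: kg: -1, m: -2, s: 4, A: 2
SI base units of capacitance: s⁴·A²/(kg·m²)

Answer: s⁴·A²/(kg·m²)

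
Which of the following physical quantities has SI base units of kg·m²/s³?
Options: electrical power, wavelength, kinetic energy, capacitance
Checking the SI base units of each option:
  electrical power (P = IV): kg·m²/s³  ✓ matches
  wavelength (λ = v/f): m  ✗
  kinetic energy (E = ½mv²): kg·m²/s²  ✗
  capacitance (C = Q/V): s⁴·A²/(kg·m²)  ✗

Only electrical power has units kg·m²/s³.

Answer: electrical power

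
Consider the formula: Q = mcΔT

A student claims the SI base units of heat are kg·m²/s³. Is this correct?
Units of each symbol in Q = mcΔT:
  m (mass): kg
  c (specific heat capacity, in J/(kg·K)): m²/(s²·K)
  ΔT (temperature change): K

Multiplying the contributions: [kg] · [m²/(s²·K)] · [K]
Adding exponents of each base unit: kg: 1, m: 2, s: -2
SI base units of heat: kg·m²/s²

The claimed units kg·m²/s³ (exponents kg: 1, m: 2, s: -3) do not match the derived units kg·m²/s² (exponents kg: 1, m: 2, s: -2), so the claim is incorrect.

Answer: No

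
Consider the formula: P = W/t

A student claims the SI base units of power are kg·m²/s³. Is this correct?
Units of each symbol in P = W/t:
  W (work): kg·m²/s²
  t (time): s  → in the denominator, contributes 1/s

Multiplying the contributions: [kg·m²/s²] · [1/s]
Adding exponents of each base unit: kg: 1, m: 2, s: -3
SI base units of power: kg·m²/s³

The claimed units kg·m²/s³ match the derived units, so the claim is correct.

Answer: Yes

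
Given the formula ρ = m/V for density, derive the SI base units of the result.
Units of each symbol in ρ = m/V:
  m (mass): kg
  V (volume): m³  → in the denominator, contributes 1/m³

Multiplying the contributions: [kg] · [1/m³]
Adding exponents of each base unit: kg: 1, m: -3
SI base units of density: kg/m³

Answer: kg/m³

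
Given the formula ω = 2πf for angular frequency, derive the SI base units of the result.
Units of each symbol in ω = 2πf:
  f (frequency): 1/s
  The factor 2π is dimensionless.

Multiplying the contributions: [1/s]
Adding exponents of each base unit: s: -1
SI base units of angular frequency: 1/s

Answer: 1/s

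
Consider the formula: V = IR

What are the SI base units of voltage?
Units of each symbol in V = IR:
  I (current): A
  R (resistance, in ohms): kg·m²/(s³·A²)

Multiplying the contributions: [A] · [kg·m²/(s³·A²)]
Adding exponents of each base unit: kg: 1, m: 2, s: -3, A: -1
SI base units of voltage: kg·m²/(s³·A)

Answer: kg·m²/(s³·A)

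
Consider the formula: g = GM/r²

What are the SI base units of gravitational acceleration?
Units of each symbol in g = GM/r²:
  G (gravitational constant): m³/(kg·s²)
  M (mass): kg
  r (distance): m  → to the power 2 in the denominator, contributes 1/m²

Multiplying the contributions: [m³/(kg·s²)] · [kg] · [1/m²]
Adding exponents of each base unit: m: 1, s: -2
SI base units of gravitational acceleration: m/s²

Answer: m/s²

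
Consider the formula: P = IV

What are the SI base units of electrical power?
Units of each symbol in P = IV:
  I (current): A
  V (voltage, in volts): kg·m²/(s³·A)

Multiplying the contributions: [A] · [kg·m²/(s³·A)]
Adding exponents of each base unit: kg: 1, m: 2, s: -3
SI base units of electrical power: kg·m²/s³

Answer: kg·m²/s³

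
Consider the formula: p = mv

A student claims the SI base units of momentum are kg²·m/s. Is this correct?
Units of each symbol in p = mv:
  m (mass): kg
  v (velocity): m/s

Multiplying the contributions: [kg] · [m/s]
Adding exponents of each base unit: kg: 1, m: 1, s: -1
SI base units of momentum: kg·m/s

The claimed units kg²·m/s (exponents kg: 2, m: 1, s: -1) do not match the derived units kg·m/s (exponents kg: 1, m: 1, s: -1), so the claim is incorrect.

Answer: No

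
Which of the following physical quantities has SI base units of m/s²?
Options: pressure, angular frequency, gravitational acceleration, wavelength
Checking the SI base units of each option:
  pressure (P = F/A): kg/(m·s²)  ✗
  angular frequency (ω = 2πf): 1/s  ✗
  gravitational acceleration (g = GM/r²): m/s²  ✓ matches
  wavelength (λ = v/f): m  ✗

Only gravitational acceleration has units m/s².

Answer: gravitational acceleration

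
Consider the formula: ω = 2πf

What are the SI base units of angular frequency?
Units of each symbol in ω = 2πf:
  f (frequency): 1/s
  The factor 2π is dimensionless.

Multiplying the contributions: [1/s]
Adding exponents of each base unit: s: -1
SI base units of angular frequency: 1/s

Answer: 1/s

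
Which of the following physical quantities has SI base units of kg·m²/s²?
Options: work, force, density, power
Checking the SI base units of each option:
  work (W = Fd): kg·m²/s²  ✓ matches
  force (F = ma): kg·m/s²  ✗
  density (ρ = m/V): kg/m³  ✗
  power (P = W/t): kg·m²/s³  ✗

Only work has units kg·m²/s².

Answer: work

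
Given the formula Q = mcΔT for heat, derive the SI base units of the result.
Units of each symbol in Q = mcΔT:
  m (mass): kg
  c (specific heat capacity, in J/(kg·K)): m²/(s²·K)
  ΔT (temperature change): K

Multiplying the contributions: [kg] · [m²/(s²·K)] · [K]
Adding exponents of each base unit: kg: 1, m: 2, s: -2
SI base units of heat: kg·m²/s²

Answer: kg·m²/s²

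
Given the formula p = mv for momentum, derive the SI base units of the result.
Units of each symbol in p = mv:
  m (mass): kg
  v (velocity): m/s

Multiplying the contributions: [kg] · [m/s]
Adding exponents of each base unit: kg: 1, m: 1, s: -1
SI base units of momentum: kg·m/s

Answer: kg·m/s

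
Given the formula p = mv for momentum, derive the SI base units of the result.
Units of each symbol in p = mv:
  m (mass): kg
  v (velocity): m/s

Multiplying the contributions: [kg] · [m/s]
Adding exponents of each base unit: kg: 1, m: 1, s: -1
SI base units of momentum: kg·m/s

Answer: kg·m/s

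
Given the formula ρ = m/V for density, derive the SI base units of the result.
Units of each symbol in ρ = m/V:
  m (mass): kg
  V (volume): m³  → in the denominator, contributes 1/m³

Multiplying the contributions: [kg] · [1/m³]
Adding exponents of each base unit: kg: 1, m: -3
SI base units of density: kg/m³

Answer: kg/m³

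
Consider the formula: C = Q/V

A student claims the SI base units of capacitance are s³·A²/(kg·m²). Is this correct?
Units of each symbol in C = Q/V:
  Q (charge, in coulombs): s·A
  V (voltage, in volts): kg·m²/(s³·A)  → in the denominator, contributes s³·A/(kg·m²)

Multiplying the contributions: [s·A] · [s³·A/(kg·m²)]
Adding exponents of each base unit: kg: -1, m: -2, s: 4, A: 2
SI base units of capacitance: s⁴·A²/(kg·m²)

The claimed units s³·A²/(kg·m²) (exponents kg: -1, m: -2, s: 3, A: 2) do not match the derived units s⁴·A²/(kg·m²) (exponents kg: -1, m: -2, s: 4, A: 2), so the claim is incorrect.

Answer: No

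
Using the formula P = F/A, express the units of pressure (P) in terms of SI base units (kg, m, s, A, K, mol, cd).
Units of each symbol in P = F/A:
  F (force): kg·m/s²
  A (area): m²  → in the denominator, contributes 1/m²

Multiplying the contributions: [kg·m/s²] · [1/m²]
Adding exponents of each base unit: kg: 1, m: -1, s: -2
SI base units of pressure: kg/(m·s²)

Answer: kg/(m·s²)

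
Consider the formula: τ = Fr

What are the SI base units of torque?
Units of each symbol in τ = Fr:
  F (force): kg·m/s²
  r (lever arm): m

Multiplying the contributions: [kg·m/s²] · [m]
Adding exponents of each base unit: kg: 1, m: 2, s: -2
SI base units of torque: kg·m²/s²

Answer: kg·m²/s²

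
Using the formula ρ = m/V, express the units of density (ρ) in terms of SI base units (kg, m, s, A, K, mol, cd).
Units of each symbol in ρ = m/V:
  m (mass): kg
  V (volume): m³  → in the denominator, contributes 1/m³

Multiplying the contributions: [kg] · [1/m³]
Adding exponents of each base unit: kg: 1, m: -3
SI base units of density: kg/m³

Answer: kg/m³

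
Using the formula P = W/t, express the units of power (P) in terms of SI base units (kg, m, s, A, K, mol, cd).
Units of each symbol in P = W/t:
  W (work): kg·m²/s²
  t (time): s  → in the denominator, contributes 1/s

Multiplying the contributions: [kg·m²/s²] · [1/s]
Adding exponents of each base unit: kg: 1, m: 2, s: -3
SI base units of power: kg·m²/s³

Answer: kg·m²/s³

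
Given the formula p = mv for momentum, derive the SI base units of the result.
Units of each symbol in p = mv:
  m (mass): kg
  v (velocity): m/s

Multiplying the contributions: [kg] · [m/s]
Adding exponents of each base unit: kg: 1, m: 1, s: -1
SI base units of momentum: kg·m/s

Answer: kg·m/s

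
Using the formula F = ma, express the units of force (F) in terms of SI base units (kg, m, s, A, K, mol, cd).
Units of each symbol in F = ma:
  m (mass): kg
  a (acceleration): m/s²

Multiplying the contributions: [kg] · [m/s²]
Adding exponents of each base unit: kg: 1, m: 1, s: -2
SI base units of force: kg·m/s²

Answer: kg·m/s²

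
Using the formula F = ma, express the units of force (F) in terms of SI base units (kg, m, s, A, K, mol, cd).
Units of each symbol in F = ma:
  m (mass): kg
  a (acceleration): m/s²

Multiplying the contributions: [kg] · [m/s²]
Adding exponents of each base unit: kg: 1, m: 1, s: -2
SI base units of force: kg·m/s²

Answer: kg·m/s²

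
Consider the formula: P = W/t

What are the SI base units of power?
Units of each symbol in P = W/t:
  W (work): kg·m²/s²
  t (time): s  → in the denominator, contributes 1/s

Multiplying the contributions: [kg·m²/s²] · [1/s]
Adding exponents of each base unit: kg: 1, m: 2, s: -3
SI base units of power: kg·m²/s³

Answer: kg·m²/s³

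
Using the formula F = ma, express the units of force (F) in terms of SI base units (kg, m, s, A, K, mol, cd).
Units of each symbol in F = ma:
  m (mass): kg
  a (acceleration): m/s²

Multiplying the contributions: [kg] · [m/s²]
Adding exponents of each base unit: kg: 1, m: 1, s: -2
SI base units of force: kg·m/s²

Answer: kg·m/s²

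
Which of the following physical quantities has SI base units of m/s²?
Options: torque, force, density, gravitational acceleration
Checking the SI base units of each option:
  torque (τ = Fr): kg·m²/s²  ✗
  force (F = ma): kg·m/s²  ✗
  density (ρ = m/V): kg/m³  ✗
  gravitational acceleration (g = GM/r²): m/s²  ✓ matches

Only gravitational acceleration has units m/s².

Answer: gravitational acceleration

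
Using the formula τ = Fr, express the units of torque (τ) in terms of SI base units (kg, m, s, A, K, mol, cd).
Units of each symbol in τ = Fr:
  F (force): kg·m/s²
  r (lever arm): m

Multiplying the contributions: [kg·m/s²] · [m]
Adding exponents of each base unit: kg: 1, m: 2, s: -2
SI base units of torque: kg·m²/s²

Answer: kg·m²/s²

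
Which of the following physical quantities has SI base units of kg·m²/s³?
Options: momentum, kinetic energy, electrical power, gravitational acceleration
Checking the SI base units of each option:
  momentum (p = mv): kg·m/s  ✗
  kinetic energy (E = ½mv²): kg·m²/s²  ✗
  electrical power (P = IV): kg·m²/s³  ✓ matches
  gravitational acceleration (g = GM/r²): m/s²  ✗

Only electrical power has units kg·m²/s³.

Answer: electrical power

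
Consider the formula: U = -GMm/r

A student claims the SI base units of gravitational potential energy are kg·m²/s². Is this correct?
Units of each symbol in U = -GMm/r:
  G (gravitational constant): m³/(kg·s²)
  M (mass): kg
  m (mass): kg
  r (distance): m  → in the denominator, contributes 1/m
  The minus sign does not affect the units.

Multiplying the contributions: [m³/(kg·s²)] · [kg] · [kg] · [1/m]
Adding exponents of each base unit: kg: 1, m: 2, s: -2
SI base units of gravitational potential energy: kg·m²/s²

The claimed units kg·m²/s² match the derived units, so the claim is correct.

Answer: Yes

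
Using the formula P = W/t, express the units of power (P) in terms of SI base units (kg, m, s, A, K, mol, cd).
Units of each symbol in P = W/t:
  W (work): kg·m²/s²
  t (time): s  → in the denominator, contributes 1/s

Multiplying the contributions: [kg·m²/s²] · [1/s]
Adding exponents of each base unit: kg: 1, m: 2, s: -3
SI base units of power: kg·m²/s³

Answer: kg·m²/s³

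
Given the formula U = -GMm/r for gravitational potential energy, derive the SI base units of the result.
Units of each symbol in U = -GMm/r:
  G (gravitational constant): m³/(kg·s²)
  M (mass): kg
  m (mass): kg
  r (distance): m  → in the denominator, contributes 1/m
  The minus sign does not affect the units.

Multiplying the contributions: [m³/(kg·s²)] · [kg] · [kg] · [1/m]
Adding exponents of each base unit: kg: 1, m: 2, s: -2
SI base units of gravitational potential energy: kg·m²/s²

Answer: kg·m²/s²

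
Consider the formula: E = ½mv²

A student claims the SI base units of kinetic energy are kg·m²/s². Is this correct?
Units of each symbol in E = ½mv²:
  m (mass): kg
  v (speed): m/s  → to the power 2, contributes m²/s²
  The factor ½ is dimensionless.

Multiplying the contributions: [kg] · [m²/s²]
Adding exponents of each base unit: kg: 1, m: 2, s: -2
SI base units of kinetic energy: kg·m²/s²

The claimed units kg·m²/s² match the derived units, so the claim is correct.

Answer: Yes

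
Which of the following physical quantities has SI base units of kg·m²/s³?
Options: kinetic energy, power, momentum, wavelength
Checking the SI base units of each option:
  kinetic energy (E = ½mv²): kg·m²/s²  ✗
  power (P = W/t): kg·m²/s³  ✓ matches
  momentum (p = mv): kg·m/s  ✗
  wavelength (λ = v/f): m  ✗

Only power has units kg·m²/s³.

Answer: power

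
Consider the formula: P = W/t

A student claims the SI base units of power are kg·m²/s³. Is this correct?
Units of each symbol in P = W/t:
  W (work): kg·m²/s²
  t (time): s  → in the denominator, contributes 1/s

Multiplying the contributions: [kg·m²/s²] · [1/s]
Adding exponents of each base unit: kg: 1, m: 2, s: -3
SI base units of power: kg·m²/s³

The claimed units kg·m²/s³ match the derived units, so the claim is correct.

Answer: Yes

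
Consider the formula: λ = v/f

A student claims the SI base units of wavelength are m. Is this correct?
Units of each symbol in λ = v/f:
  v (wave speed): m/s
  f (frequency): 1/s  → in the denominator, contributes s

Multiplying the contributions: [m/s] · [s]
Adding exponents of each base unit: m: 1
SI base units of wavelength: m

The claimed units m match the derived units, so the claim is correct.

Answer: Yes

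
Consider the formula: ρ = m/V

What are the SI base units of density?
Units of each symbol in ρ = m/V:
  m (mass): kg
  V (volume): m³  → in the denominator, contributes 1/m³

Multiplying the contributions: [kg] · [1/m³]
Adding exponents of each base unit: kg: 1, m: -3
SI base units of density: kg/m³

Answer: kg/m³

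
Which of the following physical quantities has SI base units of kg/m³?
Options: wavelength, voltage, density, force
Checking the SI base units of each option:
  wavelength (λ = v/f): m  ✗
  voltage (V = IR): kg·m²/(s³·A)  ✗
  density (ρ = m/V): kg/m³  ✓ matches
  force (F = ma): kg·m/s²  ✗

Only density has units kg/m³.

Answer: density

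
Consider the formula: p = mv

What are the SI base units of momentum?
Units of each symbol in p = mv:
  m (mass): kg
  v (velocity): m/s

Multiplying the contributions: [kg] · [m/s]
Adding exponents of each base unit: kg: 1, m: 1, s: -1
SI base units of momentum: kg·m/s

Answer: kg·m/s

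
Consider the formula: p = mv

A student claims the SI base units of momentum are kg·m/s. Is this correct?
Units of each symbol in p = mv:
  m (mass): kg
  v (velocity): m/s

Multiplying the contributions: [kg] · [m/s]
Adding exponents of each base unit: kg: 1, m: 1, s: -1
SI base units of momentum: kg·m/s

The claimed units kg·m/s match the derived units, so the claim is correct.

Answer: Yes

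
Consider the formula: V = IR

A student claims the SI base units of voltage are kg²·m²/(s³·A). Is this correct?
Units of each symbol in V = IR:
  I (current): A
  R (resistance, in ohms): kg·m²/(s³·A²)

Multiplying the contributions: [A] · [kg·m²/(s³·A²)]
Adding exponents of each base unit: kg: 1, m: 2, s: -3, A: -1
SI base units of voltage: kg·m²/(s³·A)

The claimed units kg²·m²/(s³·A) (exponents kg: 2, m: 2, s: -3, A: -1) do not match the derived units kg·m²/(s³·A) (exponents kg: 1, m: 2, s: -3, A: -1), so the claim is incorrect.

Answer: No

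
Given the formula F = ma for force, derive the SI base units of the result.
Units of each symbol in F = ma:
  m (mass): kg
  a (acceleration): m/s²

Multiplying the contributions: [kg] · [m/s²]
Adding exponents of each base unit: kg: 1, m: 1, s: -2
SI base units of force: kg·m/s²

Answer: kg·m/s²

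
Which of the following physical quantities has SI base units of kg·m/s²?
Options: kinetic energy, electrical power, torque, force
Checking the SI base units of each option:
  kinetic energy (E = ½mv²): kg·m²/s²  ✗
  electrical power (P = IV): kg·m²/s³  ✗
  torque (τ = Fr): kg·m²/s²  ✗
  force (F = ma): kg·m/s²  ✓ matches

Only force has units kg·m/s².

Answer: force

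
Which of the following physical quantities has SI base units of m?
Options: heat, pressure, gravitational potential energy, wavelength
Checking the SI base units of each option:
  heat (Q = mcΔT): kg·m²/s²  ✗
  pressure (P = F/A): kg/(m·s²)  ✗
  gravitational potential energy (U = -GMm/r): kg·m²/s²  ✗
  wavelength (λ = v/f): m  ✓ matches

Only wavelength has units m.

Answer: wavelength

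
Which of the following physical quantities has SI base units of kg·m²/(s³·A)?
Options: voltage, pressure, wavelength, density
Checking the SI base units of each option:
  voltage (V = IR): kg·m²/(s³·A)  ✓ matches
  pressure (P = F/A): kg/(m·s²)  ✗
  wavelength (λ = v/f): m  ✗
  density (ρ = m/V): kg/m³  ✗

Only voltage has units kg·m²/(s³·A).

Answer: voltage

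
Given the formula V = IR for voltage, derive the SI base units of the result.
Units of each symbol in V = IR:
  I (current): A
  R (resistance, in ohms): kg·m²/(s³·A²)

Multiplying the contributions: [A] · [kg·m²/(s³·A²)]
Adding exponents of each base unit: kg: 1, m: 2, s: -3, A: -1
SI base units of voltage: kg·m²/(s³·A)

Answer: kg·m²/(s³·A)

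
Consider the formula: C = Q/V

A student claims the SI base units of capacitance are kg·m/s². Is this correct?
Units of each symbol in C = Q/V:
  Q (charge, in coulombs): s·A
  V (voltage, in volts): kg·m²/(s³·A)  → in the denominator, contributes s³·A/(kg·m²)

Multiplying the contributions: [s·A] · [s³·A/(kg·m²)]
Adding exponents of each base unit: kg: -1, m: -2, s: 4, A: 2
SI base units of capacitance: s⁴·A²/(kg·m²)

The claimed units kg·m/s² (exponents kg: 1, m: 1, s: -2) do not match the derived units s⁴·A²/(kg·m²) (exponents kg: -1, m: -2, s: 4, A: 2), so the claim is incorrect.

Answer: No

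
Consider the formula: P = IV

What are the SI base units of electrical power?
Units of each symbol in P = IV:
  I (current): A
  V (voltage, in volts): kg·m²/(s³·A)

Multiplying the contributions: [A] · [kg·m²/(s³·A)]
Adding exponents of each base unit: kg: 1, m: 2, s: -3
SI base units of electrical power: kg·m²/s³

Answer: kg·m²/s³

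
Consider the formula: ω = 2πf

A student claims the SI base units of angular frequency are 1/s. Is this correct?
Units of each symbol in ω = 2πf:
  f (frequency): 1/s
  The factor 2π is dimensionless.

Multiplying the contributions: [1/s]
Adding exponents of each base unit: s: -1
SI base units of angular frequency: 1/s

The claimed units 1/s match the derived units, so the claim is correct.

Answer: Yes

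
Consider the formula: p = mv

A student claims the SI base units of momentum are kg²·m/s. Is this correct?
Units of each symbol in p = mv:
  m (mass): kg
  v (velocity): m/s

Multiplying the contributions: [kg] · [m/s]
Adding exponents of each base unit: kg: 1, m: 1, s: -1
SI base units of momentum: kg·m/s

The claimed units kg²·m/s (exponents kg: 2, m: 1, s: -1) do not match the derived units kg·m/s (exponents kg: 1, m: 1, s: -1), so the claim is incorrect.

Answer: No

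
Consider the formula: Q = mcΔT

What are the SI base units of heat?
Units of each symbol in Q = mcΔT:
  m (mass): kg
  c (specific heat capacity, in J/(kg·K)): m²/(s²·K)
  ΔT (temperature change): K

Multiplying the contributions: [kg] · [m²/(s²·K)] · [K]
Adding exponents of each base unit: kg: 1, m: 2, s: -2
SI base units of heat: kg·m²/s²

Answer: kg·m²/s²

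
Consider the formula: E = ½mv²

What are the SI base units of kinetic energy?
Units of each symbol in E = ½mv²:
  m (mass): kg
  v (speed): m/s  → to the power 2, contributes m²/s²
  The factor ½ is dimensionless.

Multiplying the contributions: [kg] · [m²/s²]
Adding exponents of each base unit: kg: 1, m: 2, s: -2
SI base units of kinetic energy: kg·m²/s²

Answer: kg·m²/s²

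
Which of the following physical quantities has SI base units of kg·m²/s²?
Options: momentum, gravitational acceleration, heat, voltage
Checking the SI base units of each option:
  momentum (p = mv): kg·m/s  ✗
  gravitational acceleration (g = GM/r²): m/s²  ✗
  heat (Q = mcΔT): kg·m²/s²  ✓ matches
  voltage (V = IR): kg·m²/(s³·A)  ✗

Only heat has units kg·m²/s².

Answer: heat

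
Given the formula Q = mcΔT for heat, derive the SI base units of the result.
Units of each symbol in Q = mcΔT:
  m (mass): kg
  c (specific heat capacity, in J/(kg·K)): m²/(s²·K)
  ΔT (temperature change): K

Multiplying the contributions: [kg] · [m²/(s²·K)] · [K]
Adding exponents of each base unit: kg: 1, m: 2, s: -2
SI base units of heat: kg·m²/s²

Answer: kg·m²/s²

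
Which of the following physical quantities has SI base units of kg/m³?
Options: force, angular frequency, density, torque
Checking the SI base units of each option:
  force (F = ma): kg·m/s²  ✗
  angular frequency (ω = 2πf): 1/s  ✗
  density (ρ = m/V): kg/m³  ✓ matches
  torque (τ = Fr): kg·m²/s²  ✗

Only density has units kg/m³.

Answer: density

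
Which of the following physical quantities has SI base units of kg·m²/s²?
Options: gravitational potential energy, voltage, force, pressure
Checking the SI base units of each option:
  gravitational potential energy (U = -GMm/r): kg·m²/s²  ✓ matches
  voltage (V = IR): kg·m²/(s³·A)  ✗
  force (F = ma): kg·m/s²  ✗
  pressure (P = F/A): kg/(m·s²)  ✗

Only gravitational potential energy has units kg·m²/s².

Answer: gravitational potential energy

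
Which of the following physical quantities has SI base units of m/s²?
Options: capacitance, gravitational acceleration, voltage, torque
Checking the SI base units of each option:
  capacitance (C = Q/V): s⁴·A²/(kg·m²)  ✗
  gravitational acceleration (g = GM/r²): m/s²  ✓ matches
  voltage (V = IR): kg·m²/(s³·A)  ✗
  torque (τ = Fr): kg·m²/s²  ✗

Only gravitational acceleration has units m/s².

Answer: gravitational acceleration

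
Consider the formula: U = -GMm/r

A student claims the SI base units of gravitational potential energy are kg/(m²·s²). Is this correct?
Units of each symbol in U = -GMm/r:
  G (gravitational constant): m³/(kg·s²)
  M (mass): kg
  m (mass): kg
  r (distance): m  → in the denominator, contributes 1/m
  The minus sign does not affect the units.

Multiplying the contributions: [m³/(kg·s²)] · [kg] · [kg] · [1/m]
Adding exponents of each base unit: kg: 1, m: 2, s: -2
SI base units of gravitational potential energy: kg·m²/s²

The claimed units kg/(m²·s²) (exponents kg: 1, m: -2, s: -2) do not match the derived units kg·m²/s² (exponents kg: 1, m: 2, s: -2), so the claim is incorrect.

Answer: No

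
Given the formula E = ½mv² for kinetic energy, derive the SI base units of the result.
Units of each symbol in E = ½mv²:
  m (mass): kg
  v (speed): m/s  → to the power 2, contributes m²/s²
  The factor ½ is dimensionless.

Multiplying the contributions: [kg] · [m²/s²]
Adding exponents of each base unit: kg: 1, m: 2, s: -2
SI base units of kinetic energy: kg·m²/s²

Answer: kg·m²/s²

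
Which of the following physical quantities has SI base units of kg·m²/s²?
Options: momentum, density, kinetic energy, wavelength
Checking the SI base units of each option:
  momentum (p = mv): kg·m/s  ✗
  density (ρ = m/V): kg/m³  ✗
  kinetic energy (E = ½mv²): kg·m²/s²  ✓ matches
  wavelength (λ = v/f): m  ✗

Only kinetic energy has units kg·m²/s².

Answer: kinetic energy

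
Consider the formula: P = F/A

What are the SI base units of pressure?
Units of each symbol in P = F/A:
  F (force): kg·m/s²
  A (area): m²  → in the denominator, contributes 1/m²

Multiplying the contributions: [kg·m/s²] · [1/m²]
Adding exponents of each base unit: kg: 1, m: -1, s: -2
SI base units of pressure: kg/(m·s²)

Answer: kg/(m·s²)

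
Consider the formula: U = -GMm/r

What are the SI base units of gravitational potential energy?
Units of each symbol in U = -GMm/r:
  G (gravitational constant): m³/(kg·s²)
  M (mass): kg
  m (mass): kg
  r (distance): m  → in the denominator, contributes 1/m
  The minus sign does not affect the units.

Multiplying the contributions: [m³/(kg·s²)] · [kg] · [kg] · [1/m]
Adding exponents of each base unit: kg: 1, m: 2, s: -2
SI base units of gravitational potential energy: kg·m²/s²

Answer: kg·m²/s²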